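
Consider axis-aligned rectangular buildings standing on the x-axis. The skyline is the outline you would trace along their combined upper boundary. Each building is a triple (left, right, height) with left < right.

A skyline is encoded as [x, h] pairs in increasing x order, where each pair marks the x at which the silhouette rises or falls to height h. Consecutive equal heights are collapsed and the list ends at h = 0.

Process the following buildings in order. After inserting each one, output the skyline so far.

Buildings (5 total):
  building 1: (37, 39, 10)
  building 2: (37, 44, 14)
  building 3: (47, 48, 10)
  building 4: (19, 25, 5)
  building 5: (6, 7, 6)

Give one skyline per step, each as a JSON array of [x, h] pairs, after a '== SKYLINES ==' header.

== SKYLINES ==
[[37,10],[39,0]]
[[37,14],[44,0]]
[[37,14],[44,0],[47,10],[48,0]]
[[19,5],[25,0],[37,14],[44,0],[47,10],[48,0]]
[[6,6],[7,0],[19,5],[25,0],[37,14],[44,0],[47,10],[48,0]]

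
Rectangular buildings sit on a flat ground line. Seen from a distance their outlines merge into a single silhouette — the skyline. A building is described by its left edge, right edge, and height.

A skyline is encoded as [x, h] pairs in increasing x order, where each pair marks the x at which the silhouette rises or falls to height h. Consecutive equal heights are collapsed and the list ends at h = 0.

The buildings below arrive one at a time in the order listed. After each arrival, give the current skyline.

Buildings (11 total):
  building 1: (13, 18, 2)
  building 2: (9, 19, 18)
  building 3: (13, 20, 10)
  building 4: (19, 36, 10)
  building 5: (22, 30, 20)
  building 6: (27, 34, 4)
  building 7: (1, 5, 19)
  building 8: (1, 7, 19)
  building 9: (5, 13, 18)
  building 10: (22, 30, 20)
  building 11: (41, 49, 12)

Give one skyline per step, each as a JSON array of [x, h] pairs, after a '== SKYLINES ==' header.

== SKYLINES ==
[[13,2],[18,0]]
[[9,18],[19,0]]
[[9,18],[19,10],[20,0]]
[[9,18],[19,10],[36,0]]
[[9,18],[19,10],[22,20],[30,10],[36,0]]
[[9,18],[19,10],[22,20],[30,10],[36,0]]
[[1,19],[5,0],[9,18],[19,10],[22,20],[30,10],[36,0]]
[[1,19],[7,0],[9,18],[19,10],[22,20],[30,10],[36,0]]
[[1,19],[7,18],[19,10],[22,20],[30,10],[36,0]]
[[1,19],[7,18],[19,10],[22,20],[30,10],[36,0]]
[[1,19],[7,18],[19,10],[22,20],[30,10],[36,0],[41,12],[49,0]]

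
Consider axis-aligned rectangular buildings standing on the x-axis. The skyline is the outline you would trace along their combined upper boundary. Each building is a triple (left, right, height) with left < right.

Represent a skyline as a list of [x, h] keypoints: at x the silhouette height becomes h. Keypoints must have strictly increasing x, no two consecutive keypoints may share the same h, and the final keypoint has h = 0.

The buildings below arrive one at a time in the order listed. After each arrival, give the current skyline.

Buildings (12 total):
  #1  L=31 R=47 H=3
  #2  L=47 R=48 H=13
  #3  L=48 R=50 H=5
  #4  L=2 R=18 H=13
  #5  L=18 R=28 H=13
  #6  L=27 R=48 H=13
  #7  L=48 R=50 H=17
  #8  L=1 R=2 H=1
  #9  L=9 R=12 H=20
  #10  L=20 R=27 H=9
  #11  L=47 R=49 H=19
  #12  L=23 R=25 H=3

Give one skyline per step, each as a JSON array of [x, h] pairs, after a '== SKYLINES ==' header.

== SKYLINES ==
[[31,3],[47,0]]
[[31,3],[47,13],[48,0]]
[[31,3],[47,13],[48,5],[50,0]]
[[2,13],[18,0],[31,3],[47,13],[48,5],[50,0]]
[[2,13],[28,0],[31,3],[47,13],[48,5],[50,0]]
[[2,13],[48,5],[50,0]]
[[2,13],[48,17],[50,0]]
[[1,1],[2,13],[48,17],[50,0]]
[[1,1],[2,13],[9,20],[12,13],[48,17],[50,0]]
[[1,1],[2,13],[9,20],[12,13],[48,17],[50,0]]
[[1,1],[2,13],[9,20],[12,13],[47,19],[49,17],[50,0]]
[[1,1],[2,13],[9,20],[12,13],[47,19],[49,17],[50,0]]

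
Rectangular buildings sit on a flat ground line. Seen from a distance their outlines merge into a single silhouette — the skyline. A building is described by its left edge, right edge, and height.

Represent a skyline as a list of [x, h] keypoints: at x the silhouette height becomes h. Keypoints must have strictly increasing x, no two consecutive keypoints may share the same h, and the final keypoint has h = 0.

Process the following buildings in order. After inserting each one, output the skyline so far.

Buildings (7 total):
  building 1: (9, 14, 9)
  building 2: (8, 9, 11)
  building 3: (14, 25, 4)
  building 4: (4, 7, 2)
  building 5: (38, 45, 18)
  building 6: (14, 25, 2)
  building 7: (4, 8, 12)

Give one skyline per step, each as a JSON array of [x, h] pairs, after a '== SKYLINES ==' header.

== SKYLINES ==
[[9,9],[14,0]]
[[8,11],[9,9],[14,0]]
[[8,11],[9,9],[14,4],[25,0]]
[[4,2],[7,0],[8,11],[9,9],[14,4],[25,0]]
[[4,2],[7,0],[8,11],[9,9],[14,4],[25,0],[38,18],[45,0]]
[[4,2],[7,0],[8,11],[9,9],[14,4],[25,0],[38,18],[45,0]]
[[4,12],[8,11],[9,9],[14,4],[25,0],[38,18],[45,0]]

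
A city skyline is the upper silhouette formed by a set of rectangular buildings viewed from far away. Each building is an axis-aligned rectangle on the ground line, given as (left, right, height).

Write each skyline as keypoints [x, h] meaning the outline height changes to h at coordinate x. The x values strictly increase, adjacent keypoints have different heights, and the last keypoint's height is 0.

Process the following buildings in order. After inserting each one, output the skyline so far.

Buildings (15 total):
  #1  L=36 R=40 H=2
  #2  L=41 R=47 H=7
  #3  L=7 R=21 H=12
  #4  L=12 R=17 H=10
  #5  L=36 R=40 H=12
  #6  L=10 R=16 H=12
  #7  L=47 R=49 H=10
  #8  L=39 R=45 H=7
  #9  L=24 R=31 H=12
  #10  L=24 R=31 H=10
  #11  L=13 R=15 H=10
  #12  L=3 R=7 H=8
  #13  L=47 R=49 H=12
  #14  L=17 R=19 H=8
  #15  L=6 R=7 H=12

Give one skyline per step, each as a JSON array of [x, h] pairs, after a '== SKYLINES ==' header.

== SKYLINES ==
[[36,2],[40,0]]
[[36,2],[40,0],[41,7],[47,0]]
[[7,12],[21,0],[36,2],[40,0],[41,7],[47,0]]
[[7,12],[21,0],[36,2],[40,0],[41,7],[47,0]]
[[7,12],[21,0],[36,12],[40,0],[41,7],[47,0]]
[[7,12],[21,0],[36,12],[40,0],[41,7],[47,0]]
[[7,12],[21,0],[36,12],[40,0],[41,7],[47,10],[49,0]]
[[7,12],[21,0],[36,12],[40,7],[47,10],[49,0]]
[[7,12],[21,0],[24,12],[31,0],[36,12],[40,7],[47,10],[49,0]]
[[7,12],[21,0],[24,12],[31,0],[36,12],[40,7],[47,10],[49,0]]
[[7,12],[21,0],[24,12],[31,0],[36,12],[40,7],[47,10],[49,0]]
[[3,8],[7,12],[21,0],[24,12],[31,0],[36,12],[40,7],[47,10],[49,0]]
[[3,8],[7,12],[21,0],[24,12],[31,0],[36,12],[40,7],[47,12],[49,0]]
[[3,8],[7,12],[21,0],[24,12],[31,0],[36,12],[40,7],[47,12],[49,0]]
[[3,8],[6,12],[21,0],[24,12],[31,0],[36,12],[40,7],[47,12],[49,0]]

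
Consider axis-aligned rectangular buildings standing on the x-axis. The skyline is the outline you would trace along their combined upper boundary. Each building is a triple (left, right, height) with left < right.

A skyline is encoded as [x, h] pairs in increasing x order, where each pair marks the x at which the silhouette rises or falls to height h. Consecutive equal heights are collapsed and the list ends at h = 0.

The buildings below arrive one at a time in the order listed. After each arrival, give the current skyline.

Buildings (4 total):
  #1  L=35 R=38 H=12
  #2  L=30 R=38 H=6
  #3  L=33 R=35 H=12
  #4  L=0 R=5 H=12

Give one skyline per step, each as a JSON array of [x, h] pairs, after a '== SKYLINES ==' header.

== SKYLINES ==
[[35,12],[38,0]]
[[30,6],[35,12],[38,0]]
[[30,6],[33,12],[38,0]]
[[0,12],[5,0],[30,6],[33,12],[38,0]]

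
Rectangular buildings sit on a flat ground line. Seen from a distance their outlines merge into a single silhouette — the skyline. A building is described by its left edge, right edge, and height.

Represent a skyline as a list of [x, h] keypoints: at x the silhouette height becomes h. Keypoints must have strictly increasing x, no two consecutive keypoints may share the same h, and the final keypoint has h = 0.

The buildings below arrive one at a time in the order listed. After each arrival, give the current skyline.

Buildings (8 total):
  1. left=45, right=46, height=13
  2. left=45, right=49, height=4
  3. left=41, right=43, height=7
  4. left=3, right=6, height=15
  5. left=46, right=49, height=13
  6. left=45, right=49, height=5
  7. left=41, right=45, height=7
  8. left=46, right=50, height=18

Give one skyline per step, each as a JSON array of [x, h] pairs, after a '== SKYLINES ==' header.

== SKYLINES ==
[[45,13],[46,0]]
[[45,13],[46,4],[49,0]]
[[41,7],[43,0],[45,13],[46,4],[49,0]]
[[3,15],[6,0],[41,7],[43,0],[45,13],[46,4],[49,0]]
[[3,15],[6,0],[41,7],[43,0],[45,13],[49,0]]
[[3,15],[6,0],[41,7],[43,0],[45,13],[49,0]]
[[3,15],[6,0],[41,7],[45,13],[49,0]]
[[3,15],[6,0],[41,7],[45,13],[46,18],[50,0]]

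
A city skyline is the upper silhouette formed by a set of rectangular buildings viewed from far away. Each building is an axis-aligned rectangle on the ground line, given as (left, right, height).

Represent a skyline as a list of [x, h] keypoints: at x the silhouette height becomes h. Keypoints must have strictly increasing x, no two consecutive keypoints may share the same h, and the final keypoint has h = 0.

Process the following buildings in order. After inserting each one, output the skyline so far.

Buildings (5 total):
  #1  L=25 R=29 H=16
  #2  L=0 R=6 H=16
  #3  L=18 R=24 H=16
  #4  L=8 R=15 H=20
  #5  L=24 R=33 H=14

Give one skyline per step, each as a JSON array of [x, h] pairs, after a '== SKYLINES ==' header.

== SKYLINES ==
[[25,16],[29,0]]
[[0,16],[6,0],[25,16],[29,0]]
[[0,16],[6,0],[18,16],[24,0],[25,16],[29,0]]
[[0,16],[6,0],[8,20],[15,0],[18,16],[24,0],[25,16],[29,0]]
[[0,16],[6,0],[8,20],[15,0],[18,16],[24,14],[25,16],[29,14],[33,0]]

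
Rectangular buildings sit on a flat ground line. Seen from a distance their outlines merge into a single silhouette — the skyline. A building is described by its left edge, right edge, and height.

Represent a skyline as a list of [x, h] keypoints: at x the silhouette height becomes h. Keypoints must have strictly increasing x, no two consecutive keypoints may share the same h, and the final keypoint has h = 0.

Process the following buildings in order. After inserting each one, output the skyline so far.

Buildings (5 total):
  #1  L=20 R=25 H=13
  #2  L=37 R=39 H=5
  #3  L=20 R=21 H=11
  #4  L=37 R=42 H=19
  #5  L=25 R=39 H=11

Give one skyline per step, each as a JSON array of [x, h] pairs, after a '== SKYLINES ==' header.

== SKYLINES ==
[[20,13],[25,0]]
[[20,13],[25,0],[37,5],[39,0]]
[[20,13],[25,0],[37,5],[39,0]]
[[20,13],[25,0],[37,19],[42,0]]
[[20,13],[25,11],[37,19],[42,0]]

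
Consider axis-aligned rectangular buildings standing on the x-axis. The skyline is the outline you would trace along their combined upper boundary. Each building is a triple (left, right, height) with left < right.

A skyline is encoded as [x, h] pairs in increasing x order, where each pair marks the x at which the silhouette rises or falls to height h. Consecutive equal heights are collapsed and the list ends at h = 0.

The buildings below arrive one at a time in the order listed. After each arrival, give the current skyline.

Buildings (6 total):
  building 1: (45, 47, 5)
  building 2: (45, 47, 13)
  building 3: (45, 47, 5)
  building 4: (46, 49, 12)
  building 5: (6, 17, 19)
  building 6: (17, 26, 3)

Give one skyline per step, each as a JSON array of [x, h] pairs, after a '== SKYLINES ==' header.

== SKYLINES ==
[[45,5],[47,0]]
[[45,13],[47,0]]
[[45,13],[47,0]]
[[45,13],[47,12],[49,0]]
[[6,19],[17,0],[45,13],[47,12],[49,0]]
[[6,19],[17,3],[26,0],[45,13],[47,12],[49,0]]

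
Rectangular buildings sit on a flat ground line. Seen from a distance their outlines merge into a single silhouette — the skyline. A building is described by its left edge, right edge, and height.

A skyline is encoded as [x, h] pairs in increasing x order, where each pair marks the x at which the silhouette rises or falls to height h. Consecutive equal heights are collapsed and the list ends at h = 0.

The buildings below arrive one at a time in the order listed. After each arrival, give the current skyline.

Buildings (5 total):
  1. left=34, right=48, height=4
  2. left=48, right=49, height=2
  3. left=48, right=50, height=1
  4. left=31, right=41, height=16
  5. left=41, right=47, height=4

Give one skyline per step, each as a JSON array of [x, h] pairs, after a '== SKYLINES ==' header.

== SKYLINES ==
[[34,4],[48,0]]
[[34,4],[48,2],[49,0]]
[[34,4],[48,2],[49,1],[50,0]]
[[31,16],[41,4],[48,2],[49,1],[50,0]]
[[31,16],[41,4],[48,2],[49,1],[50,0]]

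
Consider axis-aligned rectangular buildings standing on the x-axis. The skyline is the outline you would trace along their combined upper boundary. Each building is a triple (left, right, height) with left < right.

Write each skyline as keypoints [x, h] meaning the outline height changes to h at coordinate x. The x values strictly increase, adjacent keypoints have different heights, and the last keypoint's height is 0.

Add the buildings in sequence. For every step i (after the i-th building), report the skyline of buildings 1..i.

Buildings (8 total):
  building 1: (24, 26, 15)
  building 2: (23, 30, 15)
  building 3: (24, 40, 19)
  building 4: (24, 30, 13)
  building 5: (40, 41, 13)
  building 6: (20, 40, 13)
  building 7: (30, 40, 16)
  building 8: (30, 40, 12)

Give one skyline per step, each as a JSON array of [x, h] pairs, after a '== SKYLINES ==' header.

== SKYLINES ==
[[24,15],[26,0]]
[[23,15],[30,0]]
[[23,15],[24,19],[40,0]]
[[23,15],[24,19],[40,0]]
[[23,15],[24,19],[40,13],[41,0]]
[[20,13],[23,15],[24,19],[40,13],[41,0]]
[[20,13],[23,15],[24,19],[40,13],[41,0]]
[[20,13],[23,15],[24,19],[40,13],[41,0]]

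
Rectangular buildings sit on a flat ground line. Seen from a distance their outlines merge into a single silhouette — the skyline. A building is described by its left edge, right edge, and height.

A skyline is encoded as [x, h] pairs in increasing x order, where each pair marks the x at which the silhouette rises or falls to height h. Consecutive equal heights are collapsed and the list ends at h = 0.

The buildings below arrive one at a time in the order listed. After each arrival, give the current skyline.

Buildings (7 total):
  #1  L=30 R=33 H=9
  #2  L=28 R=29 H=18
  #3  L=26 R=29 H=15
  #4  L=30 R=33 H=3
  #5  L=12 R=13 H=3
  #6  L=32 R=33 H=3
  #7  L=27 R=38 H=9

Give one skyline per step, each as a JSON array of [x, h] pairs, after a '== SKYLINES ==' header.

== SKYLINES ==
[[30,9],[33,0]]
[[28,18],[29,0],[30,9],[33,0]]
[[26,15],[28,18],[29,0],[30,9],[33,0]]
[[26,15],[28,18],[29,0],[30,9],[33,0]]
[[12,3],[13,0],[26,15],[28,18],[29,0],[30,9],[33,0]]
[[12,3],[13,0],[26,15],[28,18],[29,0],[30,9],[33,0]]
[[12,3],[13,0],[26,15],[28,18],[29,9],[38,0]]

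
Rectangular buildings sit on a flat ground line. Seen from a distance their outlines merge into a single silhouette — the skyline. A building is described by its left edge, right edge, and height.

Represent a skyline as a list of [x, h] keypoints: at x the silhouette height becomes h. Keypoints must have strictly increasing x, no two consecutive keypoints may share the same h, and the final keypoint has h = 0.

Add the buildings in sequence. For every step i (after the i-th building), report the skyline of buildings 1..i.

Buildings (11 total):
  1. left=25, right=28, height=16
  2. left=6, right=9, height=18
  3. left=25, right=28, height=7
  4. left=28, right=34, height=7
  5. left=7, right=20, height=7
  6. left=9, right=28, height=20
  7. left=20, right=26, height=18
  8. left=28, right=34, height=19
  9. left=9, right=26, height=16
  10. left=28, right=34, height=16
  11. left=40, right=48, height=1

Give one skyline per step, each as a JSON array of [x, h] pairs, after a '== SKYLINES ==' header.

== SKYLINES ==
[[25,16],[28,0]]
[[6,18],[9,0],[25,16],[28,0]]
[[6,18],[9,0],[25,16],[28,0]]
[[6,18],[9,0],[25,16],[28,7],[34,0]]
[[6,18],[9,7],[20,0],[25,16],[28,7],[34,0]]
[[6,18],[9,20],[28,7],[34,0]]
[[6,18],[9,20],[28,7],[34,0]]
[[6,18],[9,20],[28,19],[34,0]]
[[6,18],[9,20],[28,19],[34,0]]
[[6,18],[9,20],[28,19],[34,0]]
[[6,18],[9,20],[28,19],[34,0],[40,1],[48,0]]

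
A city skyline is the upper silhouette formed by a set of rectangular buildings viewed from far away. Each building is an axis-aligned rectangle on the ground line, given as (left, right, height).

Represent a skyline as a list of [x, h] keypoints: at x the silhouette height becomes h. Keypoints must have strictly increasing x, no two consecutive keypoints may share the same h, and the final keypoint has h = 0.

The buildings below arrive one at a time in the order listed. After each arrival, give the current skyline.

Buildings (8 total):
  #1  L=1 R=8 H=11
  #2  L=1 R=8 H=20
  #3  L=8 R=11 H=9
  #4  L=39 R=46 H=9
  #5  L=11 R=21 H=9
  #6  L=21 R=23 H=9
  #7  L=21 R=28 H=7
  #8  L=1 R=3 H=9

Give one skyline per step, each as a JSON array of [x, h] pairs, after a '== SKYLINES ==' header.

== SKYLINES ==
[[1,11],[8,0]]
[[1,20],[8,0]]
[[1,20],[8,9],[11,0]]
[[1,20],[8,9],[11,0],[39,9],[46,0]]
[[1,20],[8,9],[21,0],[39,9],[46,0]]
[[1,20],[8,9],[23,0],[39,9],[46,0]]
[[1,20],[8,9],[23,7],[28,0],[39,9],[46,0]]
[[1,20],[8,9],[23,7],[28,0],[39,9],[46,0]]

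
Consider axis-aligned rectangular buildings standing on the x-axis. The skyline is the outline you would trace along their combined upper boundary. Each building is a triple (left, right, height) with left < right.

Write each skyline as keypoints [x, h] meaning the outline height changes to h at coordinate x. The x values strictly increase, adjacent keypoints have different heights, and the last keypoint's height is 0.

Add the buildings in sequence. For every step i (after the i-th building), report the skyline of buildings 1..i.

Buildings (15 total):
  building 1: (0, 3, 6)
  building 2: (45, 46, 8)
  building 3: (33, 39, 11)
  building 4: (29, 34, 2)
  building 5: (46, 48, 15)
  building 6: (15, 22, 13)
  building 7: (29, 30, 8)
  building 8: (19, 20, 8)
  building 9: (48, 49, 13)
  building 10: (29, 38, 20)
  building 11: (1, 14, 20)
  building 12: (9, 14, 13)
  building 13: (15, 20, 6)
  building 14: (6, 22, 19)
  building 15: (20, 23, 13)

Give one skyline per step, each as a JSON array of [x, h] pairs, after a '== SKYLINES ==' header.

== SKYLINES ==
[[0,6],[3,0]]
[[0,6],[3,0],[45,8],[46,0]]
[[0,6],[3,0],[33,11],[39,0],[45,8],[46,0]]
[[0,6],[3,0],[29,2],[33,11],[39,0],[45,8],[46,0]]
[[0,6],[3,0],[29,2],[33,11],[39,0],[45,8],[46,15],[48,0]]
[[0,6],[3,0],[15,13],[22,0],[29,2],[33,11],[39,0],[45,8],[46,15],[48,0]]
[[0,6],[3,0],[15,13],[22,0],[29,8],[30,2],[33,11],[39,0],[45,8],[46,15],[48,0]]
[[0,6],[3,0],[15,13],[22,0],[29,8],[30,2],[33,11],[39,0],[45,8],[46,15],[48,0]]
[[0,6],[3,0],[15,13],[22,0],[29,8],[30,2],[33,11],[39,0],[45,8],[46,15],[48,13],[49,0]]
[[0,6],[3,0],[15,13],[22,0],[29,20],[38,11],[39,0],[45,8],[46,15],[48,13],[49,0]]
[[0,6],[1,20],[14,0],[15,13],[22,0],[29,20],[38,11],[39,0],[45,8],[46,15],[48,13],[49,0]]
[[0,6],[1,20],[14,0],[15,13],[22,0],[29,20],[38,11],[39,0],[45,8],[46,15],[48,13],[49,0]]
[[0,6],[1,20],[14,0],[15,13],[22,0],[29,20],[38,11],[39,0],[45,8],[46,15],[48,13],[49,0]]
[[0,6],[1,20],[14,19],[22,0],[29,20],[38,11],[39,0],[45,8],[46,15],[48,13],[49,0]]
[[0,6],[1,20],[14,19],[22,13],[23,0],[29,20],[38,11],[39,0],[45,8],[46,15],[48,13],[49,0]]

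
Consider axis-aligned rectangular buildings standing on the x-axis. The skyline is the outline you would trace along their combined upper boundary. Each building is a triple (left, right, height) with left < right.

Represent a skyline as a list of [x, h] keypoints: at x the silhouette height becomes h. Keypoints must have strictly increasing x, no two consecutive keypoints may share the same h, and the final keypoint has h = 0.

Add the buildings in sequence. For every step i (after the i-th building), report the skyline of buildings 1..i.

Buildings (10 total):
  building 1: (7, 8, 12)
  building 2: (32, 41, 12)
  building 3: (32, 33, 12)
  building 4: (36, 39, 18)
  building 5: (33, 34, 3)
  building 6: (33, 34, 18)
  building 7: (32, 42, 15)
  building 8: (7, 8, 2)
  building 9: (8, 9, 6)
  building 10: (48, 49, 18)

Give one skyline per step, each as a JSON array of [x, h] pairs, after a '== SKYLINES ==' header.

== SKYLINES ==
[[7,12],[8,0]]
[[7,12],[8,0],[32,12],[41,0]]
[[7,12],[8,0],[32,12],[41,0]]
[[7,12],[8,0],[32,12],[36,18],[39,12],[41,0]]
[[7,12],[8,0],[32,12],[36,18],[39,12],[41,0]]
[[7,12],[8,0],[32,12],[33,18],[34,12],[36,18],[39,12],[41,0]]
[[7,12],[8,0],[32,15],[33,18],[34,15],[36,18],[39,15],[42,0]]
[[7,12],[8,0],[32,15],[33,18],[34,15],[36,18],[39,15],[42,0]]
[[7,12],[8,6],[9,0],[32,15],[33,18],[34,15],[36,18],[39,15],[42,0]]
[[7,12],[8,6],[9,0],[32,15],[33,18],[34,15],[36,18],[39,15],[42,0],[48,18],[49,0]]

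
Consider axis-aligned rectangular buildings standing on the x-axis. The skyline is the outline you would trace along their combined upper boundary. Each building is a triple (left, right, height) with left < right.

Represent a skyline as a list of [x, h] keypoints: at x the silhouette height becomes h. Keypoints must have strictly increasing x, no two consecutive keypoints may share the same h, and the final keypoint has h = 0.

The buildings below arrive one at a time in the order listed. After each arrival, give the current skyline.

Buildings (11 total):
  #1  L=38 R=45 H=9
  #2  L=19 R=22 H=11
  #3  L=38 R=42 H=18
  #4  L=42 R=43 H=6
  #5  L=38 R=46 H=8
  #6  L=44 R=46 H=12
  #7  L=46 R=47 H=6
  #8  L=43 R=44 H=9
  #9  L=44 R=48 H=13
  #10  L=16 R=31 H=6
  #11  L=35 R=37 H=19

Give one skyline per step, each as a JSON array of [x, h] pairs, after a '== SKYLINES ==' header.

== SKYLINES ==
[[38,9],[45,0]]
[[19,11],[22,0],[38,9],[45,0]]
[[19,11],[22,0],[38,18],[42,9],[45,0]]
[[19,11],[22,0],[38,18],[42,9],[45,0]]
[[19,11],[22,0],[38,18],[42,9],[45,8],[46,0]]
[[19,11],[22,0],[38,18],[42,9],[44,12],[46,0]]
[[19,11],[22,0],[38,18],[42,9],[44,12],[46,6],[47,0]]
[[19,11],[22,0],[38,18],[42,9],[44,12],[46,6],[47,0]]
[[19,11],[22,0],[38,18],[42,9],[44,13],[48,0]]
[[16,6],[19,11],[22,6],[31,0],[38,18],[42,9],[44,13],[48,0]]
[[16,6],[19,11],[22,6],[31,0],[35,19],[37,0],[38,18],[42,9],[44,13],[48,0]]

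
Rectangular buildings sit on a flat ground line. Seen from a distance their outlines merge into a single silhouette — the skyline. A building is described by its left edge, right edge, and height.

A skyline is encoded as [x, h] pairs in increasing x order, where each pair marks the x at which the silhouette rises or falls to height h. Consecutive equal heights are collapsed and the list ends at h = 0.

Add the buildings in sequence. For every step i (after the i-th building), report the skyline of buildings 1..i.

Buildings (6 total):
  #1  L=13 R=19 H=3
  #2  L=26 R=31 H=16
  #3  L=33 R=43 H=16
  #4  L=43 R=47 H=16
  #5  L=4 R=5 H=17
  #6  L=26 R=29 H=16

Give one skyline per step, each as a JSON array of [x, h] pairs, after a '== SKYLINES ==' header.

== SKYLINES ==
[[13,3],[19,0]]
[[13,3],[19,0],[26,16],[31,0]]
[[13,3],[19,0],[26,16],[31,0],[33,16],[43,0]]
[[13,3],[19,0],[26,16],[31,0],[33,16],[47,0]]
[[4,17],[5,0],[13,3],[19,0],[26,16],[31,0],[33,16],[47,0]]
[[4,17],[5,0],[13,3],[19,0],[26,16],[31,0],[33,16],[47,0]]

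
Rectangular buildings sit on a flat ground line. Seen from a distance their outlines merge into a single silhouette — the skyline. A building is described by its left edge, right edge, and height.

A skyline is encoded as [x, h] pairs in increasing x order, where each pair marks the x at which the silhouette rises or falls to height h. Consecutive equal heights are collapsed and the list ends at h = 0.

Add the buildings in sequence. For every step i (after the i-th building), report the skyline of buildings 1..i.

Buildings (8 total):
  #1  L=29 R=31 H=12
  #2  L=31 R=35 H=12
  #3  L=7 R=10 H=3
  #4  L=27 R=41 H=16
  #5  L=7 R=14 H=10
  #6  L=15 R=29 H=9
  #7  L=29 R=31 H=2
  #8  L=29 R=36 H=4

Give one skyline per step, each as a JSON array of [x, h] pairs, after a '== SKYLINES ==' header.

== SKYLINES ==
[[29,12],[31,0]]
[[29,12],[35,0]]
[[7,3],[10,0],[29,12],[35,0]]
[[7,3],[10,0],[27,16],[41,0]]
[[7,10],[14,0],[27,16],[41,0]]
[[7,10],[14,0],[15,9],[27,16],[41,0]]
[[7,10],[14,0],[15,9],[27,16],[41,0]]
[[7,10],[14,0],[15,9],[27,16],[41,0]]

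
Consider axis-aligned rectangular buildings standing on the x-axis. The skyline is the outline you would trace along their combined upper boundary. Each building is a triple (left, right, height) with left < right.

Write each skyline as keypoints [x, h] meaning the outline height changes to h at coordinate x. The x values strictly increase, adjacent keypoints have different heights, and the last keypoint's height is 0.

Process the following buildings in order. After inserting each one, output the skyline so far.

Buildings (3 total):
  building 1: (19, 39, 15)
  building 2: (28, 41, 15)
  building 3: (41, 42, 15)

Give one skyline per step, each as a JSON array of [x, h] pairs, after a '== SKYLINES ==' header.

== SKYLINES ==
[[19,15],[39,0]]
[[19,15],[41,0]]
[[19,15],[42,0]]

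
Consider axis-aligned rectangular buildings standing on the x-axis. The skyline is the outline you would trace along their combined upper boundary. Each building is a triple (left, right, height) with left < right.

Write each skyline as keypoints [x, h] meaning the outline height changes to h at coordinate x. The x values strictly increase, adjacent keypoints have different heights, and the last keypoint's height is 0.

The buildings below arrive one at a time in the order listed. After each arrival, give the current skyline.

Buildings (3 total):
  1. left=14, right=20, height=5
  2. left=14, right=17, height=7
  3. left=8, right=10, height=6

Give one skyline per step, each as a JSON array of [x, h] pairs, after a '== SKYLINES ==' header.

== SKYLINES ==
[[14,5],[20,0]]
[[14,7],[17,5],[20,0]]
[[8,6],[10,0],[14,7],[17,5],[20,0]]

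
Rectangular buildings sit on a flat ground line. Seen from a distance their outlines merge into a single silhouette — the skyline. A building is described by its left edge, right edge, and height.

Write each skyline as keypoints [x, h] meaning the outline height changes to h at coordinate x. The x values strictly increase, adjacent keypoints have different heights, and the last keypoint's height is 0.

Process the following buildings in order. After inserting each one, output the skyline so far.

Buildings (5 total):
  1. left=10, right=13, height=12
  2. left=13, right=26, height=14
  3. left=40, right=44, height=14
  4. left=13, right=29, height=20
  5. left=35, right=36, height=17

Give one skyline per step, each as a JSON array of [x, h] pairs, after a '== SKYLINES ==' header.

== SKYLINES ==
[[10,12],[13,0]]
[[10,12],[13,14],[26,0]]
[[10,12],[13,14],[26,0],[40,14],[44,0]]
[[10,12],[13,20],[29,0],[40,14],[44,0]]
[[10,12],[13,20],[29,0],[35,17],[36,0],[40,14],[44,0]]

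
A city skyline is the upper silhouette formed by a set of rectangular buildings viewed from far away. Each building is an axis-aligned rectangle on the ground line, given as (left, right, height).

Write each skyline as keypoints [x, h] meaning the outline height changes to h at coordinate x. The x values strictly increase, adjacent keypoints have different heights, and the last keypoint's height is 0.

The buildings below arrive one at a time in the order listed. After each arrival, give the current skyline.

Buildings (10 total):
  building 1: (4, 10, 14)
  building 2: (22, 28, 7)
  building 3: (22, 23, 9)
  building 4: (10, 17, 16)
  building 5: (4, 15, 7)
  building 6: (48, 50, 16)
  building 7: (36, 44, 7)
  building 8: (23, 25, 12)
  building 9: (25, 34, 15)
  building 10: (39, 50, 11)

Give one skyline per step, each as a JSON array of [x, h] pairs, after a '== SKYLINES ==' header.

== SKYLINES ==
[[4,14],[10,0]]
[[4,14],[10,0],[22,7],[28,0]]
[[4,14],[10,0],[22,9],[23,7],[28,0]]
[[4,14],[10,16],[17,0],[22,9],[23,7],[28,0]]
[[4,14],[10,16],[17,0],[22,9],[23,7],[28,0]]
[[4,14],[10,16],[17,0],[22,9],[23,7],[28,0],[48,16],[50,0]]
[[4,14],[10,16],[17,0],[22,9],[23,7],[28,0],[36,7],[44,0],[48,16],[50,0]]
[[4,14],[10,16],[17,0],[22,9],[23,12],[25,7],[28,0],[36,7],[44,0],[48,16],[50,0]]
[[4,14],[10,16],[17,0],[22,9],[23,12],[25,15],[34,0],[36,7],[44,0],[48,16],[50,0]]
[[4,14],[10,16],[17,0],[22,9],[23,12],[25,15],[34,0],[36,7],[39,11],[48,16],[50,0]]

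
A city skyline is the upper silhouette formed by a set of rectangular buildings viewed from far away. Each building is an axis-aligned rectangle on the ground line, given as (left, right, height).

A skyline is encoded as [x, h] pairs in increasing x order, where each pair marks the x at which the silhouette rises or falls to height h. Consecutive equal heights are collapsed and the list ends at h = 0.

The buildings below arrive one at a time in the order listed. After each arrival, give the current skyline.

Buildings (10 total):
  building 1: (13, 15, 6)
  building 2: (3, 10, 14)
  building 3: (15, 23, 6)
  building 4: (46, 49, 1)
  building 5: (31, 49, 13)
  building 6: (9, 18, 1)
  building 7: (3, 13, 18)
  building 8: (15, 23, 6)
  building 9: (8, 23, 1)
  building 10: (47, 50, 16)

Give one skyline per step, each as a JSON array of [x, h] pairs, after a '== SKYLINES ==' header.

== SKYLINES ==
[[13,6],[15,0]]
[[3,14],[10,0],[13,6],[15,0]]
[[3,14],[10,0],[13,6],[23,0]]
[[3,14],[10,0],[13,6],[23,0],[46,1],[49,0]]
[[3,14],[10,0],[13,6],[23,0],[31,13],[49,0]]
[[3,14],[10,1],[13,6],[23,0],[31,13],[49,0]]
[[3,18],[13,6],[23,0],[31,13],[49,0]]
[[3,18],[13,6],[23,0],[31,13],[49,0]]
[[3,18],[13,6],[23,0],[31,13],[49,0]]
[[3,18],[13,6],[23,0],[31,13],[47,16],[50,0]]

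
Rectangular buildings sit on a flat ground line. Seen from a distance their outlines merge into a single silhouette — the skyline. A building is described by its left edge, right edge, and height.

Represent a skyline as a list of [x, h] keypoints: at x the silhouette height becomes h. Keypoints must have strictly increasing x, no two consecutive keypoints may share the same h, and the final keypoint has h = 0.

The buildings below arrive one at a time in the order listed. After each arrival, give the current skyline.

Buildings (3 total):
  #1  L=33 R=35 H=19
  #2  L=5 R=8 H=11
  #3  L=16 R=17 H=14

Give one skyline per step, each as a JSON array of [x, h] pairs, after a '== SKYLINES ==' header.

== SKYLINES ==
[[33,19],[35,0]]
[[5,11],[8,0],[33,19],[35,0]]
[[5,11],[8,0],[16,14],[17,0],[33,19],[35,0]]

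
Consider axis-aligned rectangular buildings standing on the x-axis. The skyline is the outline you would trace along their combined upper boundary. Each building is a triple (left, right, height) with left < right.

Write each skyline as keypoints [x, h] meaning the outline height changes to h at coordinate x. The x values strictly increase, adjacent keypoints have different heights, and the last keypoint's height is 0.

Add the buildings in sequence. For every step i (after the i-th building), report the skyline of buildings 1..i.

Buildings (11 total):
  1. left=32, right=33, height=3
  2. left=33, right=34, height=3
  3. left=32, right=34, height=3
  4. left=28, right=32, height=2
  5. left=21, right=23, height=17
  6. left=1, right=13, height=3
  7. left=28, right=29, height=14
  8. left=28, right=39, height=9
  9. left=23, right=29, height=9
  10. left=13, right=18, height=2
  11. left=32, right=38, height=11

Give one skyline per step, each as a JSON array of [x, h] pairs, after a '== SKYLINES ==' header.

== SKYLINES ==
[[32,3],[33,0]]
[[32,3],[34,0]]
[[32,3],[34,0]]
[[28,2],[32,3],[34,0]]
[[21,17],[23,0],[28,2],[32,3],[34,0]]
[[1,3],[13,0],[21,17],[23,0],[28,2],[32,3],[34,0]]
[[1,3],[13,0],[21,17],[23,0],[28,14],[29,2],[32,3],[34,0]]
[[1,3],[13,0],[21,17],[23,0],[28,14],[29,9],[39,0]]
[[1,3],[13,0],[21,17],[23,9],[28,14],[29,9],[39,0]]
[[1,3],[13,2],[18,0],[21,17],[23,9],[28,14],[29,9],[39,0]]
[[1,3],[13,2],[18,0],[21,17],[23,9],[28,14],[29,9],[32,11],[38,9],[39,0]]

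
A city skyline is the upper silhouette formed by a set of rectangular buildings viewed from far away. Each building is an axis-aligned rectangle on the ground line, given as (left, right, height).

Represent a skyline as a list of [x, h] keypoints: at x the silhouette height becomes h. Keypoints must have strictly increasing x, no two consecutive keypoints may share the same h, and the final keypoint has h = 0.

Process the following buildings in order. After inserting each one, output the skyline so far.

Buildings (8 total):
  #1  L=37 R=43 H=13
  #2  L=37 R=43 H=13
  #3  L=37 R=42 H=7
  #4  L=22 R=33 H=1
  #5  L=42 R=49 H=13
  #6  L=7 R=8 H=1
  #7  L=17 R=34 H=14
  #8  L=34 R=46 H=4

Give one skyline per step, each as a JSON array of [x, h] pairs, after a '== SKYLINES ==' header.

== SKYLINES ==
[[37,13],[43,0]]
[[37,13],[43,0]]
[[37,13],[43,0]]
[[22,1],[33,0],[37,13],[43,0]]
[[22,1],[33,0],[37,13],[49,0]]
[[7,1],[8,0],[22,1],[33,0],[37,13],[49,0]]
[[7,1],[8,0],[17,14],[34,0],[37,13],[49,0]]
[[7,1],[8,0],[17,14],[34,4],[37,13],[49,0]]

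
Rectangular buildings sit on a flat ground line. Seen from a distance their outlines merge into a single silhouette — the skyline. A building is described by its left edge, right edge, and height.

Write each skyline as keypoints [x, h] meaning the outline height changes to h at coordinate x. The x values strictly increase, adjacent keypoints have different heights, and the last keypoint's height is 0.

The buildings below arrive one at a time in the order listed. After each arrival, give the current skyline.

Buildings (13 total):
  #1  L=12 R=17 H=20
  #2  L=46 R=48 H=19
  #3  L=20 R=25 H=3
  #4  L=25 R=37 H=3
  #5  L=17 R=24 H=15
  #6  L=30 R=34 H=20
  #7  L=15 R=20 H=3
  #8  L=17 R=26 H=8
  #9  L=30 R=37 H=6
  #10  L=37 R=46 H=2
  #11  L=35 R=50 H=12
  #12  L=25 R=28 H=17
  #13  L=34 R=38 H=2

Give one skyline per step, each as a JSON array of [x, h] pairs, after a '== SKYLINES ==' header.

== SKYLINES ==
[[12,20],[17,0]]
[[12,20],[17,0],[46,19],[48,0]]
[[12,20],[17,0],[20,3],[25,0],[46,19],[48,0]]
[[12,20],[17,0],[20,3],[37,0],[46,19],[48,0]]
[[12,20],[17,15],[24,3],[37,0],[46,19],[48,0]]
[[12,20],[17,15],[24,3],[30,20],[34,3],[37,0],[46,19],[48,0]]
[[12,20],[17,15],[24,3],[30,20],[34,3],[37,0],[46,19],[48,0]]
[[12,20],[17,15],[24,8],[26,3],[30,20],[34,3],[37,0],[46,19],[48,0]]
[[12,20],[17,15],[24,8],[26,3],[30,20],[34,6],[37,0],[46,19],[48,0]]
[[12,20],[17,15],[24,8],[26,3],[30,20],[34,6],[37,2],[46,19],[48,0]]
[[12,20],[17,15],[24,8],[26,3],[30,20],[34,6],[35,12],[46,19],[48,12],[50,0]]
[[12,20],[17,15],[24,8],[25,17],[28,3],[30,20],[34,6],[35,12],[46,19],[48,12],[50,0]]
[[12,20],[17,15],[24,8],[25,17],[28,3],[30,20],[34,6],[35,12],[46,19],[48,12],[50,0]]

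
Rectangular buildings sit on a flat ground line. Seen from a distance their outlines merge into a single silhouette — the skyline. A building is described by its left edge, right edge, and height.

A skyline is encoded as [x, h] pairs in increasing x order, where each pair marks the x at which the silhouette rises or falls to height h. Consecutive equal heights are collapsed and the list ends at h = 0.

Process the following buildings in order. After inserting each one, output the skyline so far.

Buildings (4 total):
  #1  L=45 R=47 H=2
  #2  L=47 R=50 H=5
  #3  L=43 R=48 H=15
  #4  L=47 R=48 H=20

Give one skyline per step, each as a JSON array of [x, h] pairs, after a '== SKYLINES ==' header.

== SKYLINES ==
[[45,2],[47,0]]
[[45,2],[47,5],[50,0]]
[[43,15],[48,5],[50,0]]
[[43,15],[47,20],[48,5],[50,0]]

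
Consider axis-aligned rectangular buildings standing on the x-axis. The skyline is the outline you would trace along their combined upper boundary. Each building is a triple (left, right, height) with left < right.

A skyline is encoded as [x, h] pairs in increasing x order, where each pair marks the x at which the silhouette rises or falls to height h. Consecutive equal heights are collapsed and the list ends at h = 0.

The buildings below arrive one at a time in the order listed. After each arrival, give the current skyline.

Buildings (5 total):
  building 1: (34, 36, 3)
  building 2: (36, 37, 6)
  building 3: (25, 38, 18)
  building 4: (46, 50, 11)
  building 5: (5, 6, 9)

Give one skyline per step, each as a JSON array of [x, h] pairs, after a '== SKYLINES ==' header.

== SKYLINES ==
[[34,3],[36,0]]
[[34,3],[36,6],[37,0]]
[[25,18],[38,0]]
[[25,18],[38,0],[46,11],[50,0]]
[[5,9],[6,0],[25,18],[38,0],[46,11],[50,0]]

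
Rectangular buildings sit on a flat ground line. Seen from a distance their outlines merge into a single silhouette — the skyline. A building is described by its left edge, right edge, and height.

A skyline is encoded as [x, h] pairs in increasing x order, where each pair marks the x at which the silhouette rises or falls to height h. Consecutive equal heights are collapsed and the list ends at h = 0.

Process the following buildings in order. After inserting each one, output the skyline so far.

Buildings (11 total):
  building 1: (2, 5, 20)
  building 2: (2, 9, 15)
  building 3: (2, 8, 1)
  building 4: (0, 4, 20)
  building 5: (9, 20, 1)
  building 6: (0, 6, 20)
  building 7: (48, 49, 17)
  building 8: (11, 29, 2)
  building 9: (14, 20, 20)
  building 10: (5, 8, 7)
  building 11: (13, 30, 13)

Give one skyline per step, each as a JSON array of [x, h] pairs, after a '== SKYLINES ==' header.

== SKYLINES ==
[[2,20],[5,0]]
[[2,20],[5,15],[9,0]]
[[2,20],[5,15],[9,0]]
[[0,20],[5,15],[9,0]]
[[0,20],[5,15],[9,1],[20,0]]
[[0,20],[6,15],[9,1],[20,0]]
[[0,20],[6,15],[9,1],[20,0],[48,17],[49,0]]
[[0,20],[6,15],[9,1],[11,2],[29,0],[48,17],[49,0]]
[[0,20],[6,15],[9,1],[11,2],[14,20],[20,2],[29,0],[48,17],[49,0]]
[[0,20],[6,15],[9,1],[11,2],[14,20],[20,2],[29,0],[48,17],[49,0]]
[[0,20],[6,15],[9,1],[11,2],[13,13],[14,20],[20,13],[30,0],[48,17],[49,0]]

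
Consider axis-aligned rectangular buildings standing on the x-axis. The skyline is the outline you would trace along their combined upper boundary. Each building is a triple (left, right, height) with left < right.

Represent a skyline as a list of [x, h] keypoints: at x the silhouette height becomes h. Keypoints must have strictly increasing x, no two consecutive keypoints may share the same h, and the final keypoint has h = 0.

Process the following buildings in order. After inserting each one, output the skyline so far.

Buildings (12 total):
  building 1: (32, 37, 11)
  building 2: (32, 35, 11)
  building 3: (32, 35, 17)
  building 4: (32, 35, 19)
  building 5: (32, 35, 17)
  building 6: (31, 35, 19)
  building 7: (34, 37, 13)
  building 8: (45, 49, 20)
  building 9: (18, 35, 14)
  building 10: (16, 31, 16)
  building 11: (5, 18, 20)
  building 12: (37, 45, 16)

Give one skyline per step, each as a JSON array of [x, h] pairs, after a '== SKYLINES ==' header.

== SKYLINES ==
[[32,11],[37,0]]
[[32,11],[37,0]]
[[32,17],[35,11],[37,0]]
[[32,19],[35,11],[37,0]]
[[32,19],[35,11],[37,0]]
[[31,19],[35,11],[37,0]]
[[31,19],[35,13],[37,0]]
[[31,19],[35,13],[37,0],[45,20],[49,0]]
[[18,14],[31,19],[35,13],[37,0],[45,20],[49,0]]
[[16,16],[31,19],[35,13],[37,0],[45,20],[49,0]]
[[5,20],[18,16],[31,19],[35,13],[37,0],[45,20],[49,0]]
[[5,20],[18,16],[31,19],[35,13],[37,16],[45,20],[49,0]]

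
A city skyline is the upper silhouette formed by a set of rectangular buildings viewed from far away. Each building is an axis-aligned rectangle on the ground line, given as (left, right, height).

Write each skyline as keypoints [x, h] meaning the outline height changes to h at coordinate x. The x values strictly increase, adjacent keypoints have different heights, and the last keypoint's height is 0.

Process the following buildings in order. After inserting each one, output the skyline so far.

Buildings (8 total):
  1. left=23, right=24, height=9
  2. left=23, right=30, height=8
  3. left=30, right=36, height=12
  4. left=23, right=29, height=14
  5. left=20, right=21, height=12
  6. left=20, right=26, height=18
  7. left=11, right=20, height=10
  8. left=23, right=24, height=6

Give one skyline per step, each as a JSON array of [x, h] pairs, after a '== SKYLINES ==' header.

== SKYLINES ==
[[23,9],[24,0]]
[[23,9],[24,8],[30,0]]
[[23,9],[24,8],[30,12],[36,0]]
[[23,14],[29,8],[30,12],[36,0]]
[[20,12],[21,0],[23,14],[29,8],[30,12],[36,0]]
[[20,18],[26,14],[29,8],[30,12],[36,0]]
[[11,10],[20,18],[26,14],[29,8],[30,12],[36,0]]
[[11,10],[20,18],[26,14],[29,8],[30,12],[36,0]]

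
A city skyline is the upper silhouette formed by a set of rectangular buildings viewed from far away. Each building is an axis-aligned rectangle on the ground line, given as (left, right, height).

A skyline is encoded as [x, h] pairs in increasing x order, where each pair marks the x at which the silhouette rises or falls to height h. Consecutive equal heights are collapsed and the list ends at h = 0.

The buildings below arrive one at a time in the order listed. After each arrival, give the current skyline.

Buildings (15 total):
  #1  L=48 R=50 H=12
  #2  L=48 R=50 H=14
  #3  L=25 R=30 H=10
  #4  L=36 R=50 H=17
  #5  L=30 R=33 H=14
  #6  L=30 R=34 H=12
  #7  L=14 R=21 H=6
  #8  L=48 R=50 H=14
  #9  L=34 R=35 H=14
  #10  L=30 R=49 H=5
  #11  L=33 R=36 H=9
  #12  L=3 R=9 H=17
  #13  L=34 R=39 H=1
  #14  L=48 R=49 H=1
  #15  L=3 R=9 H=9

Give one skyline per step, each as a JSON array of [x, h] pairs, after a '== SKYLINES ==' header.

== SKYLINES ==
[[48,12],[50,0]]
[[48,14],[50,0]]
[[25,10],[30,0],[48,14],[50,0]]
[[25,10],[30,0],[36,17],[50,0]]
[[25,10],[30,14],[33,0],[36,17],[50,0]]
[[25,10],[30,14],[33,12],[34,0],[36,17],[50,0]]
[[14,6],[21,0],[25,10],[30,14],[33,12],[34,0],[36,17],[50,0]]
[[14,6],[21,0],[25,10],[30,14],[33,12],[34,0],[36,17],[50,0]]
[[14,6],[21,0],[25,10],[30,14],[33,12],[34,14],[35,0],[36,17],[50,0]]
[[14,6],[21,0],[25,10],[30,14],[33,12],[34,14],[35,5],[36,17],[50,0]]
[[14,6],[21,0],[25,10],[30,14],[33,12],[34,14],[35,9],[36,17],[50,0]]
[[3,17],[9,0],[14,6],[21,0],[25,10],[30,14],[33,12],[34,14],[35,9],[36,17],[50,0]]
[[3,17],[9,0],[14,6],[21,0],[25,10],[30,14],[33,12],[34,14],[35,9],[36,17],[50,0]]
[[3,17],[9,0],[14,6],[21,0],[25,10],[30,14],[33,12],[34,14],[35,9],[36,17],[50,0]]
[[3,17],[9,0],[14,6],[21,0],[25,10],[30,14],[33,12],[34,14],[35,9],[36,17],[50,0]]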